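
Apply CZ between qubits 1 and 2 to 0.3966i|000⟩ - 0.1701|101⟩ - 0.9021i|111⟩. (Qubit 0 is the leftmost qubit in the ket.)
0.3966i|000⟩ - 0.1701|101⟩ + 0.9021i|111⟩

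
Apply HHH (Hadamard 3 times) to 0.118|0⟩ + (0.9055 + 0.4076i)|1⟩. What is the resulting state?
(0.7237 + 0.2882i)|0⟩ + (-0.5568 - 0.2882i)|1⟩

H² = I, so H^3 = H: a single Hadamard. With (a, b) = (0.118, (0.9055 + 0.4076i)), H gives ((a + b)/√2, (a − b)/√2) = ((0.7237 + 0.2882i), (-0.5568 - 0.2882i)).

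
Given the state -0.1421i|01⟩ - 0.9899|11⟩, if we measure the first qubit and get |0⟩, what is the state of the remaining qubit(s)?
-i|1⟩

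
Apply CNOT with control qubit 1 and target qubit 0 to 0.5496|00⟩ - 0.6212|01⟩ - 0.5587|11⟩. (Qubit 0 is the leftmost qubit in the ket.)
0.5496|00⟩ - 0.5587|01⟩ - 0.6212|11⟩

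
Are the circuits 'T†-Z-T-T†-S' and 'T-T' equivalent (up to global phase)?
No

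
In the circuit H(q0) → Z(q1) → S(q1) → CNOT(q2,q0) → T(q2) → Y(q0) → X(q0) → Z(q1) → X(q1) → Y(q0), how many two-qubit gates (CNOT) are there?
1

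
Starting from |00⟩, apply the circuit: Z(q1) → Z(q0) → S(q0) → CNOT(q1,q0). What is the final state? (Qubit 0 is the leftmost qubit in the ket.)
|00⟩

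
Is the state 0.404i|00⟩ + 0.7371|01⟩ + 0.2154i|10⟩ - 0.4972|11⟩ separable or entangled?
Entangled

Writing the state as a|00⟩ + b|01⟩ + c|10⟩ + d|11⟩, it is a product state iff ad − bc = 0.
Here (a, b, c, d) = (0.404i, 0.7371, 0.2154i, -0.4972): ad − bc = (0.404i)(-0.4972) − (0.7371)(0.2154i) = -0.3596i ≠ 0, so the state is entangled.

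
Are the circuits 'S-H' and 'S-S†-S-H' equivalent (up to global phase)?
Yes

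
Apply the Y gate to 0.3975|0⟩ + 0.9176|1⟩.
-0.9176i|0⟩ + 0.3975i|1⟩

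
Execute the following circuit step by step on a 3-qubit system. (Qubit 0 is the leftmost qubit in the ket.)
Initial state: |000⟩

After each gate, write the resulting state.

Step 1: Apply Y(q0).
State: i|100⟩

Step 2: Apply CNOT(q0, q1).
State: i|110⟩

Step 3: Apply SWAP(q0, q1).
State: i|110⟩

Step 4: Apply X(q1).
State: i|100⟩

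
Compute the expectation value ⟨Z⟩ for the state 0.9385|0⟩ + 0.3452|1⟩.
0.7616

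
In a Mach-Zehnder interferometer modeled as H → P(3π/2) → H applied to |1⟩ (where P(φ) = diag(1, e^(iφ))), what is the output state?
(1/2 + (1/2)i)|0⟩ + (1/2 - (1/2)i)|1⟩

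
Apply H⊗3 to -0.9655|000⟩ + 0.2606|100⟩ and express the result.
-0.2492|000⟩ - 0.2492|001⟩ - 0.2492|010⟩ - 0.2492|011⟩ - 0.4335|100⟩ - 0.4335|101⟩ - 0.4335|110⟩ - 0.4335|111⟩

H⊗3 gives amp(|y⟩) = (1/2√2) Σ_x (−1)^(x·y) amp(|x⟩), where x·y is the number of positions in which both x and y have a 1.
|000⟩: (-0.9655 + 0.2606)/(2√2) = -0.2492
|001⟩: (-0.9655 + 0.2606)/(2√2) = -0.2492
|010⟩: (-0.9655 + 0.2606)/(2√2) = -0.2492
|011⟩: (-0.9655 + 0.2606)/(2√2) = -0.2492
|100⟩: (-0.9655 - 0.2606)/(2√2) = -0.4335
|101⟩: (-0.9655 - 0.2606)/(2√2) = -0.4335
|110⟩: (-0.9655 - 0.2606)/(2√2) = -0.4335
|111⟩: (-0.9655 - 0.2606)/(2√2) = -0.4335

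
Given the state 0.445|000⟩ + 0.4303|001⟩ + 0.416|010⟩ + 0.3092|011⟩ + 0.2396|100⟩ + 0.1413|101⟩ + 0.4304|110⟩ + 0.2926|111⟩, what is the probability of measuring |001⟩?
0.1852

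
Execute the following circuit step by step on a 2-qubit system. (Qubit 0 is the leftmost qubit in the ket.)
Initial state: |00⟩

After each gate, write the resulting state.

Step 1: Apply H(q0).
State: 1/√2|00⟩ + 1/√2|10⟩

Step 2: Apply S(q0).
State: 1/√2|00⟩ + (1/√2)i|10⟩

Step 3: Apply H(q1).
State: 1/2|00⟩ + 1/2|01⟩ + (1/2)i|10⟩ + (1/2)i|11⟩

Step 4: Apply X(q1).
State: 1/2|00⟩ + 1/2|01⟩ + (1/2)i|10⟩ + (1/2)i|11⟩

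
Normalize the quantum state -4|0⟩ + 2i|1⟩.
-0.8944|0⟩ + (1/√5)i|1⟩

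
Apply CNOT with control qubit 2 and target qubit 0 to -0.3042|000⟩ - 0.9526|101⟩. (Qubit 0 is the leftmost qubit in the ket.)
-0.3042|000⟩ - 0.9526|001⟩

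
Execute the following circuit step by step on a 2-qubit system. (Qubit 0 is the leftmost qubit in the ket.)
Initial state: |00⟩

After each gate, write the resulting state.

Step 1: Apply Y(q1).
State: i|01⟩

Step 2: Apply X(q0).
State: i|11⟩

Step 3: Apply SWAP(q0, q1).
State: i|11⟩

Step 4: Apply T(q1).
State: (-1/√2 + (1/√2)i)|11⟩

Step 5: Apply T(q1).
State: -|11⟩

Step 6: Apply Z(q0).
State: |11⟩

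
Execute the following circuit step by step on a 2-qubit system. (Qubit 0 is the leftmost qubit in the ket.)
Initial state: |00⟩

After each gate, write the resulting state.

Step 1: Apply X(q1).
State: |01⟩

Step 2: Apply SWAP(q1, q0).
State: |10⟩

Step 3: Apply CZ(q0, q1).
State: |10⟩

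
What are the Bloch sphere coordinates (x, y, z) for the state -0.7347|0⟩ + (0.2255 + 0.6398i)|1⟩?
(-0.3313, -0.9401, 0.07959)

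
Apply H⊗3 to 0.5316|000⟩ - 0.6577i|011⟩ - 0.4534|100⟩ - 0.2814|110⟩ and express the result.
(-0.07184 - 0.2325i)|000⟩ + (-0.07184 + 0.2325i)|001⟩ + (0.1271 + 0.2325i)|010⟩ + (0.1271 - 0.2325i)|011⟩ + (0.4477 - 0.2325i)|100⟩ + (0.4477 + 0.2325i)|101⟩ + (0.2488 + 0.2325i)|110⟩ + (0.2488 - 0.2325i)|111⟩

H⊗3 gives amp(|y⟩) = (1/2√2) Σ_x (−1)^(x·y) amp(|x⟩), where x·y is the number of positions in which both x and y have a 1.
|000⟩: (0.5316 - 0.6577i - 0.4534 - 0.2814)/(2√2) = (-0.07184 - 0.2325i)
|001⟩: (0.5316 + 0.6577i - 0.4534 - 0.2814)/(2√2) = (-0.07184 + 0.2325i)
|010⟩: (0.5316 + 0.6577i - 0.4534 + 0.2814)/(2√2) = (0.1271 + 0.2325i)
|011⟩: (0.5316 - 0.6577i - 0.4534 + 0.2814)/(2√2) = (0.1271 - 0.2325i)
|100⟩: (0.5316 - 0.6577i + 0.4534 + 0.2814)/(2√2) = (0.4477 - 0.2325i)
|101⟩: (0.5316 + 0.6577i + 0.4534 + 0.2814)/(2√2) = (0.4477 + 0.2325i)
|110⟩: (0.5316 + 0.6577i + 0.4534 - 0.2814)/(2√2) = (0.2488 + 0.2325i)
|111⟩: (0.5316 - 0.6577i + 0.4534 - 0.2814)/(2√2) = (0.2488 - 0.2325i)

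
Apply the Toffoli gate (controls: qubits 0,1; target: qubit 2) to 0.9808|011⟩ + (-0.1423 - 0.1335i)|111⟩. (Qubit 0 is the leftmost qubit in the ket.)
0.9808|011⟩ + (-0.1423 - 0.1335i)|110⟩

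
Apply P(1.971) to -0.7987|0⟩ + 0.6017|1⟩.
-0.7987|0⟩ + (-0.2344 + 0.5542i)|1⟩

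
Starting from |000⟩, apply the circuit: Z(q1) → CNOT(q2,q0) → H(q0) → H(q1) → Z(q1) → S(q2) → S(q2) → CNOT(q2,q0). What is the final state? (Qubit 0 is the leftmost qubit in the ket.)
1/2|000⟩ - 1/2|010⟩ + 1/2|100⟩ - 1/2|110⟩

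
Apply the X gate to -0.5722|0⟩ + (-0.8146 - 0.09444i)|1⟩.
(-0.8146 - 0.09444i)|0⟩ - 0.5722|1⟩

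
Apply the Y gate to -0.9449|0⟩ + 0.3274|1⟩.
-0.3274i|0⟩ - 0.9449i|1⟩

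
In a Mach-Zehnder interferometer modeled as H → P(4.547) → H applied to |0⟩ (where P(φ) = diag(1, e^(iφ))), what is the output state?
(0.4177 - 0.4932i)|0⟩ + (0.5823 + 0.4932i)|1⟩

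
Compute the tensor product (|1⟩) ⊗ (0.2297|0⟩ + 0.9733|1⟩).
0.2297|10⟩ + 0.9733|11⟩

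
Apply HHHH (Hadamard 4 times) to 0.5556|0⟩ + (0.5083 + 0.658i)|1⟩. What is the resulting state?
0.5556|0⟩ + (0.5083 + 0.658i)|1⟩

H² = I, so an even number of Hadamards cancels: H^4 = I and the state is unchanged.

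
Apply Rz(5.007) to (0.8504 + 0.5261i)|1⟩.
(-0.9964 + 0.08397i)|1⟩

Rz(5.007) = [[e^(−iθ/2), 0], [0, e^(iθ/2)]] with e^(±iθ/2) = cos(θ/2) ± i·sin(θ/2); θ = 5.007, cos(θ/2) ≈ -0.803233, sin(θ/2) ≈ 0.595664.
With a = amp(|0⟩) = 0 and b = amp(|1⟩) = (0.8504 + 0.5261i):
new amp(|0⟩) = (-0.803233 - 0.595664i)·a = 0
new amp(|1⟩) = (-0.803233 + 0.595664i)·b = (-0.9964 + 0.08397i)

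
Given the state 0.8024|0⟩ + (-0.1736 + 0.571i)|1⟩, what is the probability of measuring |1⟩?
0.3562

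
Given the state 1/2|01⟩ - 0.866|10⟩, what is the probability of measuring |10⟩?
0.75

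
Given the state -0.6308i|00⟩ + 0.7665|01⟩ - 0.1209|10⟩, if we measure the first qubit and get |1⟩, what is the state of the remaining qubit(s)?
-|0⟩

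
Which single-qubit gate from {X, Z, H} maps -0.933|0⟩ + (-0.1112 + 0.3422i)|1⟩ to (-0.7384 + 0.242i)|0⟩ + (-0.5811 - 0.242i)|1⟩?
H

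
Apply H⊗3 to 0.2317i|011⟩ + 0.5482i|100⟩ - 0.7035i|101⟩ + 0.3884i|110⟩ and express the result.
0.1643i|000⟩ + 0.4979i|001⟩ - 0.2741i|010⟩ + 0.3871i|011⟩ - 0.000495i|100⟩ - 0.6618i|101⟩ + 0.1103i|110⟩ - 0.2233i|111⟩

H⊗3 gives amp(|y⟩) = (1/2√2) Σ_x (−1)^(x·y) amp(|x⟩), where x·y is the number of positions in which both x and y have a 1.
|000⟩: (0.2317i + 0.5482i - 0.7035i + 0.3884i)/(2√2) = 0.1643i
|001⟩: (-0.2317i + 0.5482i + 0.7035i + 0.3884i)/(2√2) = 0.4979i
|010⟩: (-0.2317i + 0.5482i - 0.7035i - 0.3884i)/(2√2) = -0.2741i
|011⟩: (0.2317i + 0.5482i + 0.7035i - 0.3884i)/(2√2) = 0.3871i
|100⟩: (0.2317i - 0.5482i + 0.7035i - 0.3884i)/(2√2) = -0.000495i
|101⟩: (-0.2317i - 0.5482i - 0.7035i - 0.3884i)/(2√2) = -0.6618i
|110⟩: (-0.2317i - 0.5482i + 0.7035i + 0.3884i)/(2√2) = 0.1103i
|111⟩: (0.2317i - 0.5482i - 0.7035i + 0.3884i)/(2√2) = -0.2233i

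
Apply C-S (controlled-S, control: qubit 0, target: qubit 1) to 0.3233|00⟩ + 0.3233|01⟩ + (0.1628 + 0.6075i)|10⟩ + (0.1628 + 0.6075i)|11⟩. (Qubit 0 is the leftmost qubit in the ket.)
0.3233|00⟩ + 0.3233|01⟩ + (0.1628 + 0.6075i)|10⟩ + (-0.6075 + 0.1628i)|11⟩

C-S leaves the control-|0⟩ kets |00⟩, |01⟩ unchanged and applies S to qubit 1 on the control-|1⟩ pair (|10⟩, |11⟩).
S = [[1, 0], [0, i]].
With a = amp(|10⟩) = (0.1628 + 0.6075i) and b = amp(|11⟩) = (0.1628 + 0.6075i):
new amp(|10⟩) = (1)·a = (0.1628 + 0.6075i)
new amp(|11⟩) = (i)·b = (-0.6075 + 0.1628i)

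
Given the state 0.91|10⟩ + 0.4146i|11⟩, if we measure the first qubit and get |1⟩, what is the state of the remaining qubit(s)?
0.91|0⟩ + 0.4146i|1⟩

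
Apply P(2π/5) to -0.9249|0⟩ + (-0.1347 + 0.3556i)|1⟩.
-0.9249|0⟩ + (-0.3798 - 0.01822i)|1⟩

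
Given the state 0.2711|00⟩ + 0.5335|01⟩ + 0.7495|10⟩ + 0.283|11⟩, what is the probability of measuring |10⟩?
0.5618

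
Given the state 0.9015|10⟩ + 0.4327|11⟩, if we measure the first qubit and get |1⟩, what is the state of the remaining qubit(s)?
0.9015|0⟩ + 0.4327|1⟩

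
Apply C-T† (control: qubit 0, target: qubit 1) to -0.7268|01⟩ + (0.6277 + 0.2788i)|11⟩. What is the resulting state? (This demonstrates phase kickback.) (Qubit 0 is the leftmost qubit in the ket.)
-0.7268|01⟩ + (0.641 - 0.2467i)|11⟩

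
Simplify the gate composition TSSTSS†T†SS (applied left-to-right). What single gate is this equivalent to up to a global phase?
T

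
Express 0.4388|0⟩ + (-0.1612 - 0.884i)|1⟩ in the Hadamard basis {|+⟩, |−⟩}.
(0.1963 - 0.6251i)|+⟩ + (0.4243 + 0.6251i)|−⟩

With |ψ⟩ = α|0⟩ + β|1⟩, the Hadamard-basis coefficients are ⟨+|ψ⟩ = (α + β)/√2 and ⟨−|ψ⟩ = (α − β)/√2.
Here α = 0.4388, β = (-0.1612 - 0.884i): (α + β)/√2 = (0.1963 - 0.6251i), (α − β)/√2 = (0.4243 + 0.6251i).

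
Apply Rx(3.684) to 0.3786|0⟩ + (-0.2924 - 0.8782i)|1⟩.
(-0.9475 + 0.2817i)|0⟩ + (0.07833 - 0.1295i)|1⟩

Rx(3.684) = [[cos(θ/2), −i·sin(θ/2)], [−i·sin(θ/2), cos(θ/2)]]; θ = 3.684, cos(θ/2) ≈ -0.267891, sin(θ/2) ≈ 0.963449.
With a = amp(|0⟩) = 0.3786 and b = amp(|1⟩) = (-0.2924 - 0.8782i):
new amp(|0⟩) = (-0.267891)·a + (-0.963449i)·b = (-0.9475 + 0.2817i)
new amp(|1⟩) = (-0.963449i)·a + (-0.267891)·b = (0.07833 - 0.1295i)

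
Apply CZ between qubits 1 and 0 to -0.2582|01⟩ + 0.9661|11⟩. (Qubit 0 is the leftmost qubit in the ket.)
-0.2582|01⟩ - 0.9661|11⟩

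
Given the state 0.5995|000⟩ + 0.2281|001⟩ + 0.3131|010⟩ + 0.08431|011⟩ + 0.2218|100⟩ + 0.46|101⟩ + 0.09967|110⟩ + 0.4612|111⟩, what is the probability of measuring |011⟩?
0.007108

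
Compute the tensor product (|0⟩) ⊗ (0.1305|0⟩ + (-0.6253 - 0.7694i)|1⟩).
0.1305|00⟩ + (-0.6253 - 0.7694i)|01⟩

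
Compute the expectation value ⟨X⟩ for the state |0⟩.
0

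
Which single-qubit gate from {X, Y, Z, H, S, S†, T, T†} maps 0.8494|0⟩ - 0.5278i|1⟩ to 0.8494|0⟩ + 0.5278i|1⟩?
Z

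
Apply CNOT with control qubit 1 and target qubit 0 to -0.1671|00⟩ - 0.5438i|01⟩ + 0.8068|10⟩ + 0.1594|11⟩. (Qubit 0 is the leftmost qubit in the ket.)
-0.1671|00⟩ + 0.1594|01⟩ + 0.8068|10⟩ - 0.5438i|11⟩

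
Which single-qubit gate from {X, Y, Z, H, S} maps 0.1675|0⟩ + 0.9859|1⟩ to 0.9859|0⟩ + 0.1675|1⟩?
X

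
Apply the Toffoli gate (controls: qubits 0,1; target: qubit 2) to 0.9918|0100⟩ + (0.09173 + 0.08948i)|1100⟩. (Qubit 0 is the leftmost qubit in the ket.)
0.9918|0100⟩ + (0.09173 + 0.08948i)|1110⟩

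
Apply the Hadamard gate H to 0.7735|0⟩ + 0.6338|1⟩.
0.9951|0⟩ + 0.09878|1⟩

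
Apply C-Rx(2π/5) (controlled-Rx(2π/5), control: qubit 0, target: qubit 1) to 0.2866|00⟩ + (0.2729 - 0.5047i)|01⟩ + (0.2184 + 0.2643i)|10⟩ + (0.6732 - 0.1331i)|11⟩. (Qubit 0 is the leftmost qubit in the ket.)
0.2866|00⟩ + (0.2729 - 0.5047i)|01⟩ + (0.09846 - 0.1819i)|10⟩ + (0.7 - 0.2361i)|11⟩

C-Rx(2π/5) leaves the control-|0⟩ kets |00⟩, |01⟩ unchanged and applies Rx(2π/5) to qubit 1 on the control-|1⟩ pair (|10⟩, |11⟩).
Rx(2π/5) = [[cos(θ/2), −i·sin(θ/2)], [−i·sin(θ/2), cos(θ/2)]]; θ = 2π/5, cos(θ/2) ≈ 0.809017, sin(θ/2) ≈ 0.587785.
With a = amp(|10⟩) = (0.2184 + 0.2643i) and b = amp(|11⟩) = (0.6732 - 0.1331i):
new amp(|10⟩) = (0.809017)·a + (-0.587785i)·b = (0.09846 - 0.1819i)
new amp(|11⟩) = (-0.587785i)·a + (0.809017)·b = (0.7 - 0.2361i)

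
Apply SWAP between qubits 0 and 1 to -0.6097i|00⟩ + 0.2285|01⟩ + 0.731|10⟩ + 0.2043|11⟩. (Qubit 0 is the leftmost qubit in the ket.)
-0.6097i|00⟩ + 0.731|01⟩ + 0.2285|10⟩ + 0.2043|11⟩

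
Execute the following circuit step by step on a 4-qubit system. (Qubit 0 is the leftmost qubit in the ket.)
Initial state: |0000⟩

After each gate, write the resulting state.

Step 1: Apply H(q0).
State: 1/√2|0000⟩ + 1/√2|1000⟩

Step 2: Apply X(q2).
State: 1/√2|0010⟩ + 1/√2|1010⟩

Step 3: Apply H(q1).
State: 1/2|0010⟩ + 1/2|0110⟩ + 1/2|1010⟩ + 1/2|1110⟩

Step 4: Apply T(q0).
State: 1/2|0010⟩ + 1/2|0110⟩ + (1/√8 + (1/√8)i)|1010⟩ + (1/√8 + (1/√8)i)|1110⟩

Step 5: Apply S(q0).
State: 1/2|0010⟩ + 1/2|0110⟩ + (-1/√8 + (1/√8)i)|1010⟩ + (-1/√8 + (1/√8)i)|1110⟩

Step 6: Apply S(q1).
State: 1/2|0010⟩ + (1/2)i|0110⟩ + (-1/√8 + (1/√8)i)|1010⟩ + (-1/√8 - (1/√8)i)|1110⟩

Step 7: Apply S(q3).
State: 1/2|0010⟩ + (1/2)i|0110⟩ + (-1/√8 + (1/√8)i)|1010⟩ + (-1/√8 - (1/√8)i)|1110⟩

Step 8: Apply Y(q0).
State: (1/√8 + (1/√8)i)|0010⟩ + (-1/√8 + (1/√8)i)|0110⟩ + (1/2)i|1010⟩ - 1/2|1110⟩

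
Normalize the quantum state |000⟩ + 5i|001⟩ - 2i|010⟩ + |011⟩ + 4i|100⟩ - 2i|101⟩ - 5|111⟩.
0.1147|000⟩ + 0.5735i|001⟩ - 0.2294i|010⟩ + 0.1147|011⟩ + 0.4588i|100⟩ - 0.2294i|101⟩ - 0.5735|111⟩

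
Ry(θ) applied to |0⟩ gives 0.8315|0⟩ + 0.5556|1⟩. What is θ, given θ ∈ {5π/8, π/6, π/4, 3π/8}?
3π/8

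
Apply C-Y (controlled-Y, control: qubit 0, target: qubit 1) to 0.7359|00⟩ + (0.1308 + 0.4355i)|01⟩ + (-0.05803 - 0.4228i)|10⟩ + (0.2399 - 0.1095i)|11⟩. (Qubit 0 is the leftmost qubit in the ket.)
0.7359|00⟩ + (0.1308 + 0.4355i)|01⟩ + (-0.1095 - 0.2399i)|10⟩ + (0.4228 - 0.05803i)|11⟩

C-Y leaves the control-|0⟩ kets |00⟩, |01⟩ unchanged and applies Y to qubit 1 on the control-|1⟩ pair (|10⟩, |11⟩).
Y = [[0, -i], [i, 0]].
With a = amp(|10⟩) = (-0.05803 - 0.4228i) and b = amp(|11⟩) = (0.2399 - 0.1095i):
new amp(|10⟩) = (-i)·b = (-0.1095 - 0.2399i)
new amp(|11⟩) = (i)·a = (0.4228 - 0.05803i)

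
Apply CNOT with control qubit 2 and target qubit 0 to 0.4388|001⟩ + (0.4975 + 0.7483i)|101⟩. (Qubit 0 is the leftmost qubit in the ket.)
(0.4975 + 0.7483i)|001⟩ + 0.4388|101⟩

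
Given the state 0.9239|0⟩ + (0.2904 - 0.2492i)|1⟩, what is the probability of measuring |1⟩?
0.1464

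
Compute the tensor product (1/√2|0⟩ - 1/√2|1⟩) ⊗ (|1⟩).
1/√2|01⟩ - 1/√2|11⟩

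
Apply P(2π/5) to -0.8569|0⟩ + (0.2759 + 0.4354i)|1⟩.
-0.8569|0⟩ + (-0.3288 + 0.3969i)|1⟩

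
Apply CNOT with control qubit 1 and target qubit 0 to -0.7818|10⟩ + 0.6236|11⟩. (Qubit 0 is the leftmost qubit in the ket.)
0.6236|01⟩ - 0.7818|10⟩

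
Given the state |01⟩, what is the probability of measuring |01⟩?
1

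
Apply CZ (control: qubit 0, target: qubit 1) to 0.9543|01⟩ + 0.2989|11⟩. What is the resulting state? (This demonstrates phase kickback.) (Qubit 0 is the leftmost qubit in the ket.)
0.9543|01⟩ - 0.2989|11⟩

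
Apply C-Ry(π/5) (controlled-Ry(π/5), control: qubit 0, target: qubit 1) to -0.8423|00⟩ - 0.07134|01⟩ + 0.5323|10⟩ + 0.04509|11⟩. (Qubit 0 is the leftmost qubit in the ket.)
-0.8423|00⟩ - 0.07134|01⟩ + 0.4923|10⟩ + 0.2074|11⟩

C-Ry(π/5) leaves the control-|0⟩ kets |00⟩, |01⟩ unchanged and applies Ry(π/5) to qubit 1 on the control-|1⟩ pair (|10⟩, |11⟩).
Ry(π/5) = [[cos(θ/2), −sin(θ/2)], [sin(θ/2), cos(θ/2)]]; θ = π/5, cos(θ/2) ≈ 0.951057, sin(θ/2) ≈ 0.309017.
With a = amp(|10⟩) = 0.5323 and b = amp(|11⟩) = 0.04509:
new amp(|10⟩) = (0.951057)·a + (-0.309017)·b = 0.4923
new amp(|11⟩) = (0.309017)·a + (0.951057)·b = 0.2074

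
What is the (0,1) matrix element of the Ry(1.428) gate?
-0.6549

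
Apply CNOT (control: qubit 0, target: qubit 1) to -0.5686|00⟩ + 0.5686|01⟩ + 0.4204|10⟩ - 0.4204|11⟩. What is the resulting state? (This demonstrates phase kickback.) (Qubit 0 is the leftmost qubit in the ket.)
-0.5686|00⟩ + 0.5686|01⟩ - 0.4204|10⟩ + 0.4204|11⟩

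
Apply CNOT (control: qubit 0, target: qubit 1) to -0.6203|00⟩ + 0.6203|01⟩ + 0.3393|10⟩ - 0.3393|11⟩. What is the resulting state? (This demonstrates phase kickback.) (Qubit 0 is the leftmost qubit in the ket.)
-0.6203|00⟩ + 0.6203|01⟩ - 0.3393|10⟩ + 0.3393|11⟩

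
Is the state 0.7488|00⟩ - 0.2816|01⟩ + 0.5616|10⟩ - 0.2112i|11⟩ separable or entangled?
Entangled

Writing the state as a|00⟩ + b|01⟩ + c|10⟩ + d|11⟩, it is a product state iff ad − bc = 0.
Here (a, b, c, d) = (0.7488, -0.2816, 0.5616, -0.2112i): ad − bc = (0.7488)(-0.2112i) − (-0.2816)(0.5616) = (0.1581 - 0.1581i) ≠ 0, so the state is entangled.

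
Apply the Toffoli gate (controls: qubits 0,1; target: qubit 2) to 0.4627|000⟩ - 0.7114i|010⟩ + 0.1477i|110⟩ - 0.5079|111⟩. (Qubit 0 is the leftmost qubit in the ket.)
0.4627|000⟩ - 0.7114i|010⟩ - 0.5079|110⟩ + 0.1477i|111⟩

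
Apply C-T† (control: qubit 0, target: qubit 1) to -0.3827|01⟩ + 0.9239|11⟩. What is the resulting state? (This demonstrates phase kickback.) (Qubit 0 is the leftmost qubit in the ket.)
-0.3827|01⟩ + (0.6533 - 0.6533i)|11⟩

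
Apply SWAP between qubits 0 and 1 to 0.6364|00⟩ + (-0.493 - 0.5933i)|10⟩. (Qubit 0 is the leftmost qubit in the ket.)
0.6364|00⟩ + (-0.493 - 0.5933i)|01⟩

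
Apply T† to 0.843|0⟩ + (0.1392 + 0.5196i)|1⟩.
0.843|0⟩ + (0.4658 + 0.269i)|1⟩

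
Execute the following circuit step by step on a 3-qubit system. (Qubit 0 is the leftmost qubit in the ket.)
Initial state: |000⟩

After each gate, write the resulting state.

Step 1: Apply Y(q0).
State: i|100⟩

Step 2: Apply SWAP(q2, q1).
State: i|100⟩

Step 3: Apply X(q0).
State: i|000⟩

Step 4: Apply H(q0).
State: (1/√2)i|000⟩ + (1/√2)i|100⟩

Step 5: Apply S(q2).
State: (1/√2)i|000⟩ + (1/√2)i|100⟩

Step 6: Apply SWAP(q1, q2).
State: (1/√2)i|000⟩ + (1/√2)i|100⟩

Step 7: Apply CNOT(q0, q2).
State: (1/√2)i|000⟩ + (1/√2)i|101⟩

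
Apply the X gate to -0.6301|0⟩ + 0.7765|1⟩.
0.7765|0⟩ - 0.6301|1⟩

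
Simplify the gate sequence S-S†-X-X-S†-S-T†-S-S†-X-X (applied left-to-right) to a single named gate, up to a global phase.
T†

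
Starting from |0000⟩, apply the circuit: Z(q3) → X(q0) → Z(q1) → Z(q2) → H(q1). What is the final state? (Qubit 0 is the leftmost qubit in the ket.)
1/√2|1000⟩ + 1/√2|1100⟩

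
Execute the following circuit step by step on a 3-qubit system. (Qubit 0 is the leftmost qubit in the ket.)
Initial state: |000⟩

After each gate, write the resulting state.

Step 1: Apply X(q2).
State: |001⟩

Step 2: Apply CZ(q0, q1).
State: |001⟩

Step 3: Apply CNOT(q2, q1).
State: |011⟩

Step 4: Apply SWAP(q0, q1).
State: |101⟩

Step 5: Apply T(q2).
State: (1/√2 + (1/√2)i)|101⟩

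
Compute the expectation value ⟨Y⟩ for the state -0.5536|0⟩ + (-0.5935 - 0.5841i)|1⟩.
0.6467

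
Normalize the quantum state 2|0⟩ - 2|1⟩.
1/√2|0⟩ - 1/√2|1⟩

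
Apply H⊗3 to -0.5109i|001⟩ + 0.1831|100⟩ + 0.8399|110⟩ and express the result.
(0.3617 - 0.1806i)|000⟩ + (0.3617 + 0.1806i)|001⟩ + (-0.2322 - 0.1806i)|010⟩ + (-0.2322 + 0.1806i)|011⟩ + (-0.3617 - 0.1806i)|100⟩ + (-0.3617 + 0.1806i)|101⟩ + (0.2322 - 0.1806i)|110⟩ + (0.2322 + 0.1806i)|111⟩

H⊗3 gives amp(|y⟩) = (1/2√2) Σ_x (−1)^(x·y) amp(|x⟩), where x·y is the number of positions in which both x and y have a 1.
|000⟩: (-0.5109i + 0.1831 + 0.8399)/(2√2) = (0.3617 - 0.1806i)
|001⟩: (0.5109i + 0.1831 + 0.8399)/(2√2) = (0.3617 + 0.1806i)
|010⟩: (-0.5109i + 0.1831 - 0.8399)/(2√2) = (-0.2322 - 0.1806i)
|011⟩: (0.5109i + 0.1831 - 0.8399)/(2√2) = (-0.2322 + 0.1806i)
|100⟩: (-0.5109i - 0.1831 - 0.8399)/(2√2) = (-0.3617 - 0.1806i)
|101⟩: (0.5109i - 0.1831 - 0.8399)/(2√2) = (-0.3617 + 0.1806i)
|110⟩: (-0.5109i - 0.1831 + 0.8399)/(2√2) = (0.2322 - 0.1806i)
|111⟩: (0.5109i - 0.1831 + 0.8399)/(2√2) = (0.2322 + 0.1806i)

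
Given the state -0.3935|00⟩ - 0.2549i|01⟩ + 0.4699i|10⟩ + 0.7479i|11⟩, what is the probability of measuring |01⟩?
0.06497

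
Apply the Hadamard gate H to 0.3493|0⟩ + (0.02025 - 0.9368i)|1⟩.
(0.2613 - 0.6624i)|0⟩ + (0.2327 + 0.6624i)|1⟩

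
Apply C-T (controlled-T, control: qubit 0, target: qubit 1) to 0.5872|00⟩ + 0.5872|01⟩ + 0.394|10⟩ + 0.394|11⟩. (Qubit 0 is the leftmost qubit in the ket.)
0.5872|00⟩ + 0.5872|01⟩ + 0.394|10⟩ + (0.2786 + 0.2786i)|11⟩

C-T leaves the control-|0⟩ kets |00⟩, |01⟩ unchanged and applies T to qubit 1 on the control-|1⟩ pair (|10⟩, |11⟩).
T = [[1, 0], [0, (1/√2 + (1/√2)i)]].
With a = amp(|10⟩) = 0.394 and b = amp(|11⟩) = 0.394:
new amp(|10⟩) = (1)·a = 0.394
new amp(|11⟩) = (1/√2 + (1/√2)i)·b = (0.2786 + 0.2786i)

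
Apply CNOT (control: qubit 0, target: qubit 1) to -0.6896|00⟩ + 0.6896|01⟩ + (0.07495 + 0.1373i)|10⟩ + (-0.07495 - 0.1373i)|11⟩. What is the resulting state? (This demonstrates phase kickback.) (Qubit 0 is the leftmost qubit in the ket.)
-0.6896|00⟩ + 0.6896|01⟩ + (-0.07495 - 0.1373i)|10⟩ + (0.07495 + 0.1373i)|11⟩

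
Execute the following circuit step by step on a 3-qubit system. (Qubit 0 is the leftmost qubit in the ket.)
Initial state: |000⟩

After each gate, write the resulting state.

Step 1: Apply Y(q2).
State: i|001⟩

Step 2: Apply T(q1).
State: i|001⟩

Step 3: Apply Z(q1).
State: i|001⟩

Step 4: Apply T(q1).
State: i|001⟩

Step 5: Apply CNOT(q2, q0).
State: i|101⟩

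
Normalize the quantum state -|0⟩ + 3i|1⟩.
-0.3162|0⟩ + 0.9487i|1⟩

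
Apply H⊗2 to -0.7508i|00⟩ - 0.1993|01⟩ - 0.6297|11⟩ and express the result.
(-0.4145 - 0.3754i)|00⟩ + (0.4145 - 0.3754i)|01⟩ + (0.2152 - 0.3754i)|10⟩ + (-0.2152 - 0.3754i)|11⟩

H⊗2 gives amp(|y⟩) = (1/2) Σ_x (−1)^(x·y) amp(|x⟩), where x·y is the number of positions in which both x and y have a 1.
|00⟩: (-0.7508i - 0.1993 - 0.6297)/2 = (-0.4145 - 0.3754i)
|01⟩: (-0.7508i + 0.1993 + 0.6297)/2 = (0.4145 - 0.3754i)
|10⟩: (-0.7508i - 0.1993 + 0.6297)/2 = (0.2152 - 0.3754i)
|11⟩: (-0.7508i + 0.1993 - 0.6297)/2 = (-0.2152 - 0.3754i)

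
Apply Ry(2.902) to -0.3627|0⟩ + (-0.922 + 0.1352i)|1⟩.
(0.872 - 0.1342i)|0⟩ + (-0.4703 + 0.01616i)|1⟩

Ry(2.902) = [[cos(θ/2), −sin(θ/2)], [sin(θ/2), cos(θ/2)]]; θ = 2.902, cos(θ/2) ≈ 0.11951, sin(θ/2) ≈ 0.992833.
With a = amp(|0⟩) = -0.3627 and b = amp(|1⟩) = (-0.922 + 0.1352i):
new amp(|0⟩) = (0.11951)·a + (-0.992833)·b = (0.872 - 0.1342i)
new amp(|1⟩) = (0.992833)·a + (0.11951)·b = (-0.4703 + 0.01616i)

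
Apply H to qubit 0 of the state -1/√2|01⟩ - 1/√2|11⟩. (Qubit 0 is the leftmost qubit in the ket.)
-|01⟩

H on qubit 0 mixes each pair of kets that differ only in qubit 0: amplitudes (a, b) of (|…0…⟩, |…1…⟩) become ((a + b)/√2, (a − b)/√2). Kets absent from the input have amplitude 0.
(|01⟩, |11⟩): (a, b) = (-1/√2, -1/√2) → (-1, 0)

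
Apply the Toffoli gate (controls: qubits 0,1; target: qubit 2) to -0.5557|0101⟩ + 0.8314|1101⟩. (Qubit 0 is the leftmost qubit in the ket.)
-0.5557|0101⟩ + 0.8314|1111⟩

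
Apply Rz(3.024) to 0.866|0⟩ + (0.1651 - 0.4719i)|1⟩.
(0.05089 - 0.8645i)|0⟩ + (0.4808 + 0.1371i)|1⟩

Rz(3.024) = [[e^(−iθ/2), 0], [0, e^(iθ/2)]] with e^(±iθ/2) = cos(θ/2) ± i·sin(θ/2); θ = 3.024, cos(θ/2) ≈ 0.0587625, sin(θ/2) ≈ 0.998272.
With a = amp(|0⟩) = 0.866 and b = amp(|1⟩) = (0.1651 - 0.4719i):
new amp(|0⟩) = (0.0587625 - 0.998272i)·a = (0.05089 - 0.8645i)
new amp(|1⟩) = (0.0587625 + 0.998272i)·b = (0.4808 + 0.1371i)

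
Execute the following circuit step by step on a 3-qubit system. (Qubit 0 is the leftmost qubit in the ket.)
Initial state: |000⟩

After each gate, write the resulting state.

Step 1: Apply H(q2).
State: 1/√2|000⟩ + 1/√2|001⟩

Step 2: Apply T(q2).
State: 1/√2|000⟩ + (1/2 + (1/2)i)|001⟩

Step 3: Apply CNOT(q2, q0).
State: 1/√2|000⟩ + (1/2 + (1/2)i)|101⟩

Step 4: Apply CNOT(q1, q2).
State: 1/√2|000⟩ + (1/2 + (1/2)i)|101⟩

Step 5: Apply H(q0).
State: 1/2|000⟩ + (1/√8 + (1/√8)i)|001⟩ + 1/2|100⟩ + (-1/√8 - (1/√8)i)|101⟩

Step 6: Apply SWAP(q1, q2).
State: 1/2|000⟩ + (1/√8 + (1/√8)i)|010⟩ + 1/2|100⟩ + (-1/√8 - (1/√8)i)|110⟩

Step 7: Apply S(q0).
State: 1/2|000⟩ + (1/√8 + (1/√8)i)|010⟩ + (1/2)i|100⟩ + (1/√8 - (1/√8)i)|110⟩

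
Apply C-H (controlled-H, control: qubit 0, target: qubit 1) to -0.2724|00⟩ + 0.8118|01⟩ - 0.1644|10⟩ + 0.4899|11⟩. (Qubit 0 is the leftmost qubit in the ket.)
-0.2724|00⟩ + 0.8118|01⟩ + 0.2302|10⟩ - 0.4627|11⟩

C-H leaves the control-|0⟩ kets |00⟩, |01⟩ unchanged and applies H to qubit 1 on the control-|1⟩ pair (|10⟩, |11⟩).
H = [[1/√2, 1/√2], [1/√2, -1/√2]].
With a = amp(|10⟩) = -0.1644 and b = amp(|11⟩) = 0.4899:
new amp(|10⟩) = (1/√2)·a + (1/√2)·b = 0.2302
new amp(|11⟩) = (1/√2)·a + (-1/√2)·b = -0.4627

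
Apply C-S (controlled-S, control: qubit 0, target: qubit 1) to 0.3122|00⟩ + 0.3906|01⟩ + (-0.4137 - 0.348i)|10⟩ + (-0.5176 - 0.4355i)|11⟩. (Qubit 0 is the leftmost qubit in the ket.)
0.3122|00⟩ + 0.3906|01⟩ + (-0.4137 - 0.348i)|10⟩ + (0.4355 - 0.5176i)|11⟩

C-S leaves the control-|0⟩ kets |00⟩, |01⟩ unchanged and applies S to qubit 1 on the control-|1⟩ pair (|10⟩, |11⟩).
S = [[1, 0], [0, i]].
With a = amp(|10⟩) = (-0.4137 - 0.348i) and b = amp(|11⟩) = (-0.5176 - 0.4355i):
new amp(|10⟩) = (1)·a = (-0.4137 - 0.348i)
new amp(|11⟩) = (i)·b = (0.4355 - 0.5176i)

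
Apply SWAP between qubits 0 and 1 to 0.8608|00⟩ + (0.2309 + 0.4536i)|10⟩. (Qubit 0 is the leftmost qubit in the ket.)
0.8608|00⟩ + (0.2309 + 0.4536i)|01⟩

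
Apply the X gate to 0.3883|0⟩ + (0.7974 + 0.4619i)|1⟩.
(0.7974 + 0.4619i)|0⟩ + 0.3883|1⟩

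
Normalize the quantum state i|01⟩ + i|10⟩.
(1/√2)i|01⟩ + (1/√2)i|10⟩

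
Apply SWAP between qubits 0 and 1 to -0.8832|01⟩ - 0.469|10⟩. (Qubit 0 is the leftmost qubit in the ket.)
-0.469|01⟩ - 0.8832|10⟩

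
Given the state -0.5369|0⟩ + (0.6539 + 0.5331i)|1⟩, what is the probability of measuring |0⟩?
0.2883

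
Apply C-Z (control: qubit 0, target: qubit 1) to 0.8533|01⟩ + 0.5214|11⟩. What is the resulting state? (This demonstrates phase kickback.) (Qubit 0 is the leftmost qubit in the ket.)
0.8533|01⟩ - 0.5214|11⟩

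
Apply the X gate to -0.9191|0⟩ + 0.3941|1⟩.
0.3941|0⟩ - 0.9191|1⟩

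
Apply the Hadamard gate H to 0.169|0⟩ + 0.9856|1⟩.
0.8164|0⟩ - 0.5774|1⟩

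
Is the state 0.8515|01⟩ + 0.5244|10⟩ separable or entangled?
Entangled

Writing the state as a|00⟩ + b|01⟩ + c|10⟩ + d|11⟩, it is a product state iff ad − bc = 0.
Here (a, b, c, d) = (0, 0.8515, 0.5244, 0): ad − bc = (0)(0) − (0.8515)(0.5244) = -0.4465 ≠ 0, so the state is entangled.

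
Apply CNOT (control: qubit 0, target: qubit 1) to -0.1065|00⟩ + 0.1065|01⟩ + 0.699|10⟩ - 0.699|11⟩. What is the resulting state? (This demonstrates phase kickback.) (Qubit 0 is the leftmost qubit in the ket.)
-0.1065|00⟩ + 0.1065|01⟩ - 0.699|10⟩ + 0.699|11⟩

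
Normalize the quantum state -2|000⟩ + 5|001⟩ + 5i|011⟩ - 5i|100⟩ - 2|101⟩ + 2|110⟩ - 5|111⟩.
-0.189|000⟩ + 0.4725|001⟩ + 0.4725i|011⟩ - 0.4725i|100⟩ - 0.189|101⟩ + 0.189|110⟩ - 0.4725|111⟩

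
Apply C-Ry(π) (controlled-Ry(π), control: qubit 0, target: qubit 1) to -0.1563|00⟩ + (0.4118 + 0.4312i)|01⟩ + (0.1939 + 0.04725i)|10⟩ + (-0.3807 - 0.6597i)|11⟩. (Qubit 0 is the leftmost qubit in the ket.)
-0.1563|00⟩ + (0.4118 + 0.4312i)|01⟩ + (0.3807 + 0.6597i)|10⟩ + (0.1939 + 0.04725i)|11⟩

C-Ry(π) leaves the control-|0⟩ kets |00⟩, |01⟩ unchanged and applies Ry(π) to qubit 1 on the control-|1⟩ pair (|10⟩, |11⟩).
Ry(π) = [[cos(θ/2), −sin(θ/2)], [sin(θ/2), cos(θ/2)]]; θ = π, cos(θ/2) ≈ 0, sin(θ/2) ≈ 1.
With a = amp(|10⟩) = (0.1939 + 0.04725i) and b = amp(|11⟩) = (-0.3807 - 0.6597i):
new amp(|10⟩) = (-1)·b = (0.3807 + 0.6597i)
new amp(|11⟩) = (1)·a = (0.1939 + 0.04725i)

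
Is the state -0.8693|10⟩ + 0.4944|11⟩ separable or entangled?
Separable

Writing the state as a|00⟩ + b|01⟩ + c|10⟩ + d|11⟩, it is a product state iff ad − bc = 0.
Here (a, b, c, d) = (0, 0, -0.8693, 0.4944): ad − bc = (0)(0.4944) − (0)(-0.8693) = 0, so the state is separable.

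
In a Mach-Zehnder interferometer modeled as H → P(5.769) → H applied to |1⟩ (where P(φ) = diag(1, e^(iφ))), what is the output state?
(0.06465 + 0.2459i)|0⟩ + (0.9353 - 0.2459i)|1⟩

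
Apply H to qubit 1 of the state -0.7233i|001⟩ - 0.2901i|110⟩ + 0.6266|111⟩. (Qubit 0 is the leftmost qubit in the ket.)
-0.5115i|001⟩ - 0.5115i|011⟩ - 0.2051i|100⟩ + 0.4431|101⟩ + 0.2051i|110⟩ - 0.4431|111⟩

H on qubit 1 mixes each pair of kets that differ only in qubit 1: amplitudes (a, b) of (|…0…⟩, |…1…⟩) become ((a + b)/√2, (a − b)/√2). Kets absent from the input have amplitude 0.
(|001⟩, |011⟩): (a, b) = (-0.7233i, 0) → (-0.5115i, -0.5115i)
(|100⟩, |110⟩): (a, b) = (0, -0.2901i) → (-0.2051i, 0.2051i)
(|101⟩, |111⟩): (a, b) = (0, 0.6266) → (0.4431, -0.4431)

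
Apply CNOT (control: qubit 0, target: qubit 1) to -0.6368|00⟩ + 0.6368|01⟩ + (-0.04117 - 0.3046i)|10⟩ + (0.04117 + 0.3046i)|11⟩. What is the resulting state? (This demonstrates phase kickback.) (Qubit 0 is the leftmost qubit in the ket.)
-0.6368|00⟩ + 0.6368|01⟩ + (0.04117 + 0.3046i)|10⟩ + (-0.04117 - 0.3046i)|11⟩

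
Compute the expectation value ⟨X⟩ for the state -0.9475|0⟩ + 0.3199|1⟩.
-0.6062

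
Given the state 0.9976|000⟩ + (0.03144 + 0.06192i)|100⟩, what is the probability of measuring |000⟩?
0.9952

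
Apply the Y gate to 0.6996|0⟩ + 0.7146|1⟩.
-0.7146i|0⟩ + 0.6996i|1⟩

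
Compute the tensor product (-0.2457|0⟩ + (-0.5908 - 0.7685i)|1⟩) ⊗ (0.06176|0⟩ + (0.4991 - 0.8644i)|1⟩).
-0.01517|00⟩ + (-0.1226 + 0.2124i)|01⟩ + (-0.03649 - 0.04746i)|10⟩ + (-0.9592 + 0.1271i)|11⟩

amp(|b₁b₂…⟩) = product of the factor amplitudes for bits b₁, b₂, …; only kets whose every factor amplitude is nonzero survive.
|00⟩: (-0.2457)(0.06176) = -0.01517
|01⟩: (-0.2457)(0.4991 - 0.8644i) = (-0.1226 + 0.2124i)
|10⟩: (-0.5908 - 0.7685i)(0.06176) = (-0.03649 - 0.04746i)
|11⟩: (-0.5908 - 0.7685i)(0.4991 - 0.8644i) = (-0.9592 + 0.1271i)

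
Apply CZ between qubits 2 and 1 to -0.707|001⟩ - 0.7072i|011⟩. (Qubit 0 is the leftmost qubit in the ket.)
-0.707|001⟩ + 0.7072i|011⟩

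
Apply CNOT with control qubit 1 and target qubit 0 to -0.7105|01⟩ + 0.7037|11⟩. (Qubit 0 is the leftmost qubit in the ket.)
0.7037|01⟩ - 0.7105|11⟩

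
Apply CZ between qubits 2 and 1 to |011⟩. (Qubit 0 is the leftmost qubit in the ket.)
-|011⟩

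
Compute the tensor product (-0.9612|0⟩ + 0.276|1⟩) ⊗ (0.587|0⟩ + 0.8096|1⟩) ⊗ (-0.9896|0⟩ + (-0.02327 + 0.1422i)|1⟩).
0.5584|000⟩ + (0.01313 - 0.08023i)|001⟩ + 0.7701|010⟩ + (0.01811 - 0.1107i)|011⟩ - 0.1603|100⟩ + (-0.00377 + 0.02304i)|101⟩ - 0.2211|110⟩ + (-0.0052 + 0.03177i)|111⟩

amp(|b₁b₂…⟩) = product of the factor amplitudes for bits b₁, b₂, …; only kets whose every factor amplitude is nonzero survive.
|000⟩: (-0.9612)(0.587)(-0.9896) = 0.5584
|001⟩: (-0.9612)(0.587)(-0.02327 + 0.1422i) = (0.01313 - 0.08023i)
|010⟩: (-0.9612)(0.8096)(-0.9896) = 0.7701
|011⟩: (-0.9612)(0.8096)(-0.02327 + 0.1422i) = (0.01811 - 0.1107i)
|100⟩: (0.276)(0.587)(-0.9896) = -0.1603
|101⟩: (0.276)(0.587)(-0.02327 + 0.1422i) = (-0.00377 + 0.02304i)
|110⟩: (0.276)(0.8096)(-0.9896) = -0.2211
|111⟩: (0.276)(0.8096)(-0.02327 + 0.1422i) = (-0.0052 + 0.03177i)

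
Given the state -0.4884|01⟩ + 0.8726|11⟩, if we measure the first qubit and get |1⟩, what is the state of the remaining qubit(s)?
|1⟩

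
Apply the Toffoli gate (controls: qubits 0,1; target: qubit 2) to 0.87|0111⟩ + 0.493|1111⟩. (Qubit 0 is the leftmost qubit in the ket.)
0.87|0111⟩ + 0.493|1101⟩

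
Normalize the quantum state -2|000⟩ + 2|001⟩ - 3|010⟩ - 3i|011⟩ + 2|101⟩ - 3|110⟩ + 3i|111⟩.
-0.2887|000⟩ + 0.2887|001⟩ - 0.433|010⟩ - 0.433i|011⟩ + 0.2887|101⟩ - 0.433|110⟩ + 0.433i|111⟩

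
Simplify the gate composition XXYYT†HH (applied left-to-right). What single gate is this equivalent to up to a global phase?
T†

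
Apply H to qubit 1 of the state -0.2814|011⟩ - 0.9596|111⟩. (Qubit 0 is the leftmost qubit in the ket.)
-0.199|001⟩ + 0.199|011⟩ - 0.6785|101⟩ + 0.6785|111⟩

H on qubit 1 mixes each pair of kets that differ only in qubit 1: amplitudes (a, b) of (|…0…⟩, |…1…⟩) become ((a + b)/√2, (a − b)/√2). Kets absent from the input have amplitude 0.
(|001⟩, |011⟩): (a, b) = (0, -0.2814) → (-0.199, 0.199)
(|101⟩, |111⟩): (a, b) = (0, -0.9596) → (-0.6785, 0.6785)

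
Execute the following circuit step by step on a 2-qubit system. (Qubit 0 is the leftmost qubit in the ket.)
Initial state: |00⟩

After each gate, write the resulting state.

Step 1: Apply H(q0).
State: 1/√2|00⟩ + 1/√2|10⟩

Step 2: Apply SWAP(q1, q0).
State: 1/√2|00⟩ + 1/√2|01⟩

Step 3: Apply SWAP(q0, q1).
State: 1/√2|00⟩ + 1/√2|10⟩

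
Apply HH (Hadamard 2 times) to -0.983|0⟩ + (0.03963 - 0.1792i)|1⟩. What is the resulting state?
-0.983|0⟩ + (0.03963 - 0.1792i)|1⟩

H² = I, so an even number of Hadamards cancels: H^2 = I and the state is unchanged.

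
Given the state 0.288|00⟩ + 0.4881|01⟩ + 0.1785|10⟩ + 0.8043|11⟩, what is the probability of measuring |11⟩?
0.6469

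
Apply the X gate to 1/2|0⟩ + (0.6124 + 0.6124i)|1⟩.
(0.6124 + 0.6124i)|0⟩ + 1/2|1⟩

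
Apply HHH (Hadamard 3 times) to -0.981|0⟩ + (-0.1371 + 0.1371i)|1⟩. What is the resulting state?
(-0.7906 + 0.09694i)|0⟩ + (-0.5967 - 0.09694i)|1⟩

H² = I, so H^3 = H: a single Hadamard. With (a, b) = (-0.981, (-0.1371 + 0.1371i)), H gives ((a + b)/√2, (a − b)/√2) = ((-0.7906 + 0.09694i), (-0.5967 - 0.09694i)).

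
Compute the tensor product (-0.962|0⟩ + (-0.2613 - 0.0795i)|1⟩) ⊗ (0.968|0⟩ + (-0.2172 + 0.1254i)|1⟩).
-0.9312|00⟩ + (0.2089 - 0.1206i)|01⟩ + (-0.2529 - 0.07696i)|10⟩ + (0.06672 - 0.0155i)|11⟩

amp(|b₁b₂…⟩) = product of the factor amplitudes for bits b₁, b₂, …; only kets whose every factor amplitude is nonzero survive.
|00⟩: (-0.962)(0.968) = -0.9312
|01⟩: (-0.962)(-0.2172 + 0.1254i) = (0.2089 - 0.1206i)
|10⟩: (-0.2613 - 0.0795i)(0.968) = (-0.2529 - 0.07696i)
|11⟩: (-0.2613 - 0.0795i)(-0.2172 + 0.1254i) = (0.06672 - 0.0155i)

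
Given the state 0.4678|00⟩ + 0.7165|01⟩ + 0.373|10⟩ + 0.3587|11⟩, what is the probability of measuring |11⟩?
0.1287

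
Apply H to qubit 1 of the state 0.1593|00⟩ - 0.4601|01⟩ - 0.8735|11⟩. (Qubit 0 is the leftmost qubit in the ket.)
-0.2127|00⟩ + 0.438|01⟩ - 0.6177|10⟩ + 0.6177|11⟩

H on qubit 1 mixes each pair of kets that differ only in qubit 1: amplitudes (a, b) of (|…0…⟩, |…1…⟩) become ((a + b)/√2, (a − b)/√2). Kets absent from the input have amplitude 0.
(|00⟩, |01⟩): (a, b) = (0.1593, -0.4601) → (-0.2127, 0.438)
(|10⟩, |11⟩): (a, b) = (0, -0.8735) → (-0.6177, 0.6177)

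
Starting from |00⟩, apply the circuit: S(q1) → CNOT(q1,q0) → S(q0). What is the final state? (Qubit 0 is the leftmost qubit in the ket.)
|00⟩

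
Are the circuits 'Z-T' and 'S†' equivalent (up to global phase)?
No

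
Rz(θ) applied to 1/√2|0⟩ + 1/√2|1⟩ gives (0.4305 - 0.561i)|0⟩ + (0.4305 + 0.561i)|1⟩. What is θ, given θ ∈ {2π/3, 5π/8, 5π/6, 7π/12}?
7π/12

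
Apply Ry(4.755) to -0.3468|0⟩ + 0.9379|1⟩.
-0.3985|0⟩ - 0.9171|1⟩

Ry(4.755) = [[cos(θ/2), −sin(θ/2)], [sin(θ/2), cos(θ/2)]]; θ = 4.755, cos(θ/2) ≈ -0.72201, sin(θ/2) ≈ 0.691882.
With a = amp(|0⟩) = -0.3468 and b = amp(|1⟩) = 0.9379:
new amp(|0⟩) = (-0.72201)·a + (-0.691882)·b = -0.3985
new amp(|1⟩) = (0.691882)·a + (-0.72201)·b = -0.9171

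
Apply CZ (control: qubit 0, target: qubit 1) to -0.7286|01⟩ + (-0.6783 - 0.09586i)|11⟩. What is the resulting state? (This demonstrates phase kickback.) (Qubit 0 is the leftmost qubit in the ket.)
-0.7286|01⟩ + (0.6783 + 0.09586i)|11⟩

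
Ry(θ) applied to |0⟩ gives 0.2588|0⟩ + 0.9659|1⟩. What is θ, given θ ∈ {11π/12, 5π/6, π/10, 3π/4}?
5π/6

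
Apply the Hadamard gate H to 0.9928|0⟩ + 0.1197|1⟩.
0.7867|0⟩ + 0.6174|1⟩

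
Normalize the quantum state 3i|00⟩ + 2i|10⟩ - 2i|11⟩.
0.7276i|00⟩ + 0.4851i|10⟩ - 0.4851i|11⟩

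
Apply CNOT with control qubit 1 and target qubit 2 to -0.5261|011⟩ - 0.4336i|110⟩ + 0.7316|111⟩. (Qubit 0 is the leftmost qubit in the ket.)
-0.5261|010⟩ + 0.7316|110⟩ - 0.4336i|111⟩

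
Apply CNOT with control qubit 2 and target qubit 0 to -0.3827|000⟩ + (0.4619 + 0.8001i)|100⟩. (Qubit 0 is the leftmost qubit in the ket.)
-0.3827|000⟩ + (0.4619 + 0.8001i)|100⟩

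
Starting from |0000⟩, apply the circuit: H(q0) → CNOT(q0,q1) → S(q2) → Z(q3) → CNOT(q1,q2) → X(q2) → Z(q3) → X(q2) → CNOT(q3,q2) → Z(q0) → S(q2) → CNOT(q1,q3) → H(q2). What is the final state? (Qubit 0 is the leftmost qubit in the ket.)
1/2|0000⟩ + 1/2|0010⟩ - (1/2)i|1101⟩ + (1/2)i|1111⟩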